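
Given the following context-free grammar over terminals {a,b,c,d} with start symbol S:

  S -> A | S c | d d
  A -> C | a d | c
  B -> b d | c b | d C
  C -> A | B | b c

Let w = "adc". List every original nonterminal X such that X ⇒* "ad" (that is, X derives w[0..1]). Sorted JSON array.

Convert to CNF:
  S -> S T3 | T0 T1 | T1 C | T1 T1 | T2 T1 | T2 T3 | T3 T2 | c
  A -> T0 T1 | T1 C | T2 T1 | T2 T3 | T3 T2 | c
  B -> T1 C | T2 T1 | T3 T2
  C -> T0 T1 | T1 C | T2 T1 | T2 T3 | T3 T2 | c
  T0 -> a
  T1 -> d
  T2 -> b
  T3 -> c

Fill CYK table bottom-up, restricted to cells inside w[0..1]:
  cell(0,0) a: {T0}  orig:{}
  cell(1,1) d: {T1}  orig:{}
  cell(0,1) ad: {A,C,S}

Original NTs in T[0,1] deriving "ad": ["A", "C", "S"]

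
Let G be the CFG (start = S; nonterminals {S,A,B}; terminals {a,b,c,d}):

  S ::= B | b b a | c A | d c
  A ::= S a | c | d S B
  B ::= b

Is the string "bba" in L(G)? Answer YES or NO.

CNF form of G:
  S -> T1 T3 | T2 X5 | T3 A | b
  A -> S T0 | T1 X4 | c
  B -> b
  T0 -> a
  T1 -> d
  T2 -> b
  T3 -> c
  X4 -> S B
  X5 -> T2 T0

Fill CYK table bottom-up:
  cell(0,0) b: {B,S,T2}  orig:{B,S}
  cell(1,1) b: {B,S,T2}  orig:{B,S}
  cell(2,2) a: {T0}  orig:{}
  cell(0,1) bb: {X4}  orig:{}
  cell(1,2) ba: {A,X5}  orig:{A}
  cell(0,2) bba: {S}

S ∈ T[0,2] ⇒ YES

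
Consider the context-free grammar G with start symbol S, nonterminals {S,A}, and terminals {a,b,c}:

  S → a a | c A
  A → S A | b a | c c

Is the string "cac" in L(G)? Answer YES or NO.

Convert to CNF:
  S -> T1 T1 | T2 A
  A -> S A | T0 T1 | T2 T2
  T0 -> b
  T1 -> a
  T2 -> c

CYK table (by increasing span):
  T[0,0] 'c' = {T2}  orig:{}
  T[1,1] 'a' = {T1}  orig:{}
  T[2,2] 'c' = {T2}  orig:{}
  T[0,1] 'ca' = ∅
  T[1,2] 'ac' = ∅
  T[0,2] 'cac' = ∅

S ∉ T[0,2] ⇒ NO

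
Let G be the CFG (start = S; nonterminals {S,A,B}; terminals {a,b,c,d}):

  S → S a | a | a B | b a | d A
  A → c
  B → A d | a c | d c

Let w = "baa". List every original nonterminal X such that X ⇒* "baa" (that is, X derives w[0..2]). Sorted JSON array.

Convert to CNF:
  S -> S T1 | T0 A | T1 B | T3 T1 | a
  A -> c
  B -> A T0 | T0 T2 | T1 T2
  T0 -> d
  T1 -> a
  T2 -> c
  T3 -> b

Fill CYK table bottom-up, restricted to cells inside w[0..2]:
  [0..0]={T3}  "b"  orig:{}
  [1..1]={S,T1}  "a"  orig:{S}
  [2..2]={S,T1}  "a"  orig:{S}
  [0..1]={S}  "ba"
  [1..2]={S}  "aa"
  [0..2]={S}  "baa"

Original NTs in T[0,2] deriving "baa": ["S"]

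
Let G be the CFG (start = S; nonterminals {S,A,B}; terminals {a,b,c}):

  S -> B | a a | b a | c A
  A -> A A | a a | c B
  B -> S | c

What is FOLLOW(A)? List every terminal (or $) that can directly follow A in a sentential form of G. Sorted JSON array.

FIRST iteration:
iter 1:
  A via A→a a: +{a}
  A via A→c B: +{c}
  B via B→c: +{c}
  S via S→B: +{c}
  S via S→a a: +{a}
  S via S→b a: +{b}
  S: {a,b,c}  A: {a,c}  B: {c}
iter 2:
  B via B→S: +{a,b}
  S: {a,b,c}  A: {a,c}  B: {a,b,c}
iter 3: done
  S: {a,b,c}  A: {a,c}  B: {a,b,c}

FOLLOW iteration:
seed FOLLOW(S) with $
[1]
  A→A A: FOLLOW(A) ⊇ FIRST(A) = {a,c}; new: +{a,c}
  A→c B: FOLLOW(B) ⊇ FOLLOW(A) ⊇ {a,c}; new: +{a,c}
  B→S: FOLLOW(S) ⊇ FOLLOW(B) ⊇ {a,c}; new: +{a,c}
  S→B: FOLLOW(B) ⊇ FOLLOW(S) ⊇ {$,a,c}; new: +{$}
  S→c A: FOLLOW(A) ⊇ FOLLOW(S) ⊇ {$,a,c}; new: +{$}
  S: {$,a,c}  A: {$,a,c}  B: {$,a,c}
[2] (no change)
  S: {$,a,c}  A: {$,a,c}  B: {$,a,c}

FOLLOW(A) = ["$", "a", "c"]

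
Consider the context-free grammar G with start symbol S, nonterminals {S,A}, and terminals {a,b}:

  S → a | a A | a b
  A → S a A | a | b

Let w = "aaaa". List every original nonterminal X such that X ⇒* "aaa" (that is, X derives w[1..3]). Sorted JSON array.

CNF form of G:
  S -> T0 A | T0 T1 | a
  A -> S X2 | a | b
  T0 -> a
  T1 -> b
  X2 -> T0 A

CYK fill, restricted to cells inside w[1..3]:
  cell(1,1) a: {A,S,T0}  orig:{A,S}
  cell(2,2) a: {A,S,T0}  orig:{A,S}
  cell(3,3) a: {A,S,T0}  orig:{A,S}
  cell(1,2) aa: {S,X2}  orig:{S}
  cell(2,3) aa: {S,X2}  orig:{S}
  cell(1,3) aaa: {A}

Original NTs in T[1,3] deriving "aaa": ["A"]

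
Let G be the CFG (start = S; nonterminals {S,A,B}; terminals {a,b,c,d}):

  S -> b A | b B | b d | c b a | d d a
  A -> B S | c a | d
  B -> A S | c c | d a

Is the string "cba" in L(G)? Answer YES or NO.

Convert to CNF:
  S -> T0 X4 | T2 X5 | T3 A | T3 B | T3 T2
  A -> B S | T0 T1 | d
  B -> A S | T0 T0 | T2 T1
  T0 -> c
  T1 -> a
  T2 -> d
  T3 -> b
  X4 -> T3 T1
  X5 -> T2 T1

CYK table (by increasing span):
  T[0,0] 'c' = {T0}  orig:{}
  T[1,1] 'b' = {T3}  orig:{}
  T[2,2] 'a' = {T1}  orig:{}
  T[0,1] 'cb' = ∅
  T[1,2] 'ba' = {X4}  orig:{}
  T[0,2] 'cba' = {S}

S ∈ T[0,2] ⇒ YES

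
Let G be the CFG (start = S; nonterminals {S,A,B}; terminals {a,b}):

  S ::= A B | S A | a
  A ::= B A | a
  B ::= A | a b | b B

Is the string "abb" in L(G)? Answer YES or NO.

Convert to CNF:
  S -> A B | S A | a
  A -> B A | a
  B -> B A | T0 T1 | T1 B | a
  T0 -> a
  T1 -> b

CYK table (by increasing span):
  [0..0]={A,B,S,T0}  "a"  orig:{A,B,S}
  [1..1]={T1}  "b"  orig:{}
  [2..2]={T1}  "b"  orig:{}
  [0..1]={B}  "ab"
  [1..2]=∅  "bb"
  [0..2]=∅  "abb"

S ∉ T[0,2] ⇒ NO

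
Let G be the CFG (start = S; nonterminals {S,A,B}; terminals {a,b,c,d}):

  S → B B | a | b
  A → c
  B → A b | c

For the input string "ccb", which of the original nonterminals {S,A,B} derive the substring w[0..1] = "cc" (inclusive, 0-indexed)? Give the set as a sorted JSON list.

CNF form of G:
  S -> B B | a | b
  A -> c
  B -> A T0 | c
  T0 -> b

Fill CYK table bottom-up — only the sub-triangle for w[0..1]:
  cell(0,0) c: {A,B}
  cell(1,1) c: {A,B}
  cell(0,1) cc: {S}

Original NTs in T[0,1] deriving "cc": ["S"]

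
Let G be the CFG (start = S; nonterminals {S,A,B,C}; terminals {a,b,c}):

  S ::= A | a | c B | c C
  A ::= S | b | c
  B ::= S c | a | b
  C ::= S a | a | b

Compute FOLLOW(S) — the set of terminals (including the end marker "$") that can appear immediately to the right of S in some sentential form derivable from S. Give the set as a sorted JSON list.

Compute FIRST by fixpoint:
iter 1:
  A via A→b: +{b}
  A via A→c: +{c}
  B via B→a: +{a}
  B via B→b: +{b}
  C via C→a: +{a}
  C via C→b: +{b}
  S via S→A: +{b,c}
  S via S→a: +{a}
  S: {a,b,c}  A: {b,c}  B: {a,b}  C: {a,b}
iter 2:
  A via A→S: +{a}
  B via B→S c: +{c}
  C via C→S a: +{c}
  S: {a,b,c}  A: {a,b,c}  B: {a,b,c}  C: {a,b,c}
iter 3: done
  S: {a,b,c}  A: {a,b,c}  B: {a,b,c}  C: {a,b,c}

FOLLOW iteration:
initialize: $ ∈ FOLLOW(S)
iter 1:
  B→S c: FOLLOW(S) ⊇ FIRST(c) = {c}; new: +{c}
  C→S a: FOLLOW(S) ⊇ FIRST(a) = {a}; new: +{a}
  S→A: FOLLOW(A) ⊇ FOLLOW(S) ⊇ {$,a,c}; new: +{$,a,c}
  S→c B: FOLLOW(B) ⊇ FOLLOW(S) ⊇ {$,a,c}; new: +{$,a,c}
  S→c C: FOLLOW(C) ⊇ FOLLOW(S) ⊇ {$,a,c}; new: +{$,a,c}
  FOLLOW[S]={$,a,c}  FOLLOW[A]={$,a,c}  FOLLOW[B]={$,a,c}  FOLLOW[C]={$,a,c}
iter 2: — fixpoint
  FOLLOW[S]={$,a,c}  FOLLOW[A]={$,a,c}  FOLLOW[B]={$,a,c}  FOLLOW[C]={$,a,c}

FOLLOW(S) = ["$", "a", "c"]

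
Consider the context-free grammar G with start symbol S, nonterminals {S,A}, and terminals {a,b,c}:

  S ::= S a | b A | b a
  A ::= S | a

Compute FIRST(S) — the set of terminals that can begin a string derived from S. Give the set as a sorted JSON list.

FIRST iteration:
pass 1:
  A via A→a: +{a}
  S via S→b A: +{b}
  S: {b}  A: {a}
pass 2:
  A via A→S: +{b}
  S: {b}  A: {a,b}
pass 3: — fixpoint
  S: {b}  A: {a,b}

FIRST(S) = ["b"]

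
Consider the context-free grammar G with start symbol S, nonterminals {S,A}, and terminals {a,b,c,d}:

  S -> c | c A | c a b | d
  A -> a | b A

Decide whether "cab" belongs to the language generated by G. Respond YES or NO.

Convert to CNF:
  S -> T1 A | T1 X3 | c | d
  A -> T0 A | a
  T0 -> b
  T1 -> c
  T2 -> a
  X3 -> T2 T0

Fill CYK table bottom-up:
  [0..0]={S,T1}  "c"  orig:{S}
  [1..1]={A,T2}  "a"  orig:{A}
  [2..2]={T0}  "b"  orig:{}
  [0..1]={S}  "ca"
  [1..2]={X3}  "ab"  orig:{}
  [0..2]={S}  "cab"

S ∈ T[0,2] ⇒ YES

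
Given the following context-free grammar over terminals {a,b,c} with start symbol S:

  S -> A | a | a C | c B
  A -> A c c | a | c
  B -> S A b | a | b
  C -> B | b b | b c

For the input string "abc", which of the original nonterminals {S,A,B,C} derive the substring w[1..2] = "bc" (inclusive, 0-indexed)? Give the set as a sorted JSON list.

CNF form of G:
  S -> A X6 | T0 B | T2 C | a | c
  A -> A X3 | a | c
  B -> S X4 | a | b
  C -> S X5 | T1 T0 | T1 T1 | a | b
  T0 -> c
  T1 -> b
  T2 -> a
  X3 -> T0 T0
  X4 -> A T1
  X5 -> A T1
  X6 -> T0 T0

Fill CYK table bottom-up, restricted to cells inside w[1..2]:
  T[1,1] 'b' = {B,C,T1}  orig:{B,C}
  T[2,2] 'c' = {A,S,T0}  orig:{A,S}
  T[1,2] 'bc' = {C}

Original NTs in T[1,2] deriving "bc": ["C"]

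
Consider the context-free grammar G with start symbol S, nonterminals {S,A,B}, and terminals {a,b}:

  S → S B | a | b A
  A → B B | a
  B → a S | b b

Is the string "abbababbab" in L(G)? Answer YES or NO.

Convert to CNF:
  S -> S B | T1 A | a
  A -> B B | a
  B -> T0 S | T1 T1
  T0 -> a
  T1 -> b

CYK table (by increasing span):
  [0..0]={A,S,T0}  "a"  orig:{A,S}
  [1..1]={T1}  "b"  orig:{}
  [2..2]={T1}  "b"  orig:{}
  [3..3]={A,S,T0}  "a"  orig:{A,S}
  [4..4]={T1}  "b"  orig:{}
  [5..5]={A,S,T0}  "a"  orig:{A,S}
  [6..6]={T1}  "b"  orig:{}
  [7..7]={T1}  "b"  orig:{}
  [8..8]={A,S,T0}  "a"  orig:{A,S}
  [9..9]={T1}  "b"  orig:{}
  [0..1]=∅  "ab"
  [1..2]={B}  "bb"
  [2..3]={S}  "ba"
  [3..4]=∅  "ab"
  [4..5]={S}  "ba"
  [5..6]=∅  "ab"
  [6..7]={B}  "bb"
  [7..8]={S}  "ba"
  [8..9]=∅  "ab"
  [0..2]={S}  "abb"
  [1..3]=∅  "bba"
  [2..4]=∅  "bab"
  [3..5]={B}  "aba"
  [4..6]=∅  "bab"
  [5..7]={S}  "abb"
  [6..8]=∅  "bba"
  [7..9]=∅  "bab"
  [0..3]=∅  "abba"
  [1..4]=∅  "bbab"
  [2..5]=∅  "baba"
  [3..6]=∅  "abab"
  [4..7]={S}  "babb"
  [5..8]=∅  "abba"
  [6..9]=∅  "bbab"
  [0..4]=∅  "abbab"
  [1..5]={A}  "bbaba"
  [2..6]=∅  "babab"
  [3..7]={A,B}  "ababb"
  [4..8]=∅  "babba"
  [5..9]=∅  "abbab"
  [0..5]={S}  "abbaba"
  [1..6]=∅  "bbabab"
  [2..7]={S}  "bababb"
  [3..8]=∅  "ababba"
  [4..9]=∅  "babbab"
  [0..6]=∅  "abbabab"
  [1..7]={A}  "bbababb"
  [2..8]=∅  "bababba"
  [3..9]=∅  "ababbab"
  [0..7]={S}  "abbababb"
  [1..8]=∅  "bbababba"
  [2..9]=∅  "bababbab"
  [0..8]=∅  "abbababba"
  [1..9]=∅  "bbababbab"
  [0..9]=∅  "abbababbab"

S ∉ T[0,9] ⇒ NO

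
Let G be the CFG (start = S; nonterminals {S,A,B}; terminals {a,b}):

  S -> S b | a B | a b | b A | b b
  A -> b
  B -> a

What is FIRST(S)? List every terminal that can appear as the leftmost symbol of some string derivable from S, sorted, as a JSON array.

FIRST iteration:
[1]
  A via A→b: +{b}
  B via B→a: +{a}
  S via S→a B: +{a}
  S via S→b A: +{b}
  FIRST(S)={a,b}  FIRST(A)={b}  FIRST(B)={a}
[2] — fixpoint
  FIRST(S)={a,b}  FIRST(A)={b}  FIRST(B)={a}

FIRST(S) = ["a", "b"]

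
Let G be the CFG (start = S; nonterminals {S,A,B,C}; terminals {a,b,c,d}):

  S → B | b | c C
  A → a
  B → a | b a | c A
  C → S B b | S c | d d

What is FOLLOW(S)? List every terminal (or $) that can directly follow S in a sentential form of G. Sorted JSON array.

Compute FIRST by fixpoint:
round 1:
  A via A→a: +{a}
  B via B→a: +{a}
  B via B→b a: +{b}
  B via B→c A: +{c}
  C via C→d d: +{d}
  S via S→B: +{a,b,c}
  FIRST(S)={a,b,c}  FIRST(A)={a}  FIRST(B)={a,b,c}  FIRST(C)={d}
round 2:
  C via C→S B b: +{a,b,c}
  FIRST(S)={a,b,c}  FIRST(A)={a}  FIRST(B)={a,b,c}  FIRST(C)={a,b,c,d}
round 3: (stable)
  FIRST(S)={a,b,c}  FIRST(A)={a}  FIRST(B)={a,b,c}  FIRST(C)={a,b,c,d}

Compute FOLLOW by fixpoint:
FOLLOW(S) := {$}
[1]
  C→S B b: FOLLOW(S) ⊇ FIRST(B) = {a,b,c}; new: +{a,b,c}
  C→S B b: FOLLOW(B) ⊇ FIRST(b) = {b}; new: +{b}
  S→B: FOLLOW(B) ⊇ FOLLOW(S) ⊇ {$,a,b,c}; new: +{$,a,c}
  S→c C: FOLLOW(C) ⊇ FOLLOW(S) ⊇ {$,a,b,c}; new: +{$,a,b,c}
  FOLLOW[S]={$,a,b,c}  FOLLOW[A]={}  FOLLOW[B]={$,a,b,c}  FOLLOW[C]={$,a,b,c}
[2]
  B→c A: FOLLOW(A) ⊇ FOLLOW(B) ⊇ {$,a,b,c}; new: +{$,a,b,c}
  FOLLOW[S]={$,a,b,c}  FOLLOW[A]={$,a,b,c}  FOLLOW[B]={$,a,b,c}  FOLLOW[C]={$,a,b,c}
[3] (stable)
  FOLLOW[S]={$,a,b,c}  FOLLOW[A]={$,a,b,c}  FOLLOW[B]={$,a,b,c}  FOLLOW[C]={$,a,b,c}

FOLLOW(S) = ["$", "a", "b", "c"]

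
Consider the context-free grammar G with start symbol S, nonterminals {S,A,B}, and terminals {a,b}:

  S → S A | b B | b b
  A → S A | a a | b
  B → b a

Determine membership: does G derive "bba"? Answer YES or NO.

Convert to CNF:
  S -> S A | T1 B | T1 T1
  A -> S A | T0 T0 | b
  B -> T1 T0
  T0 -> a
  T1 -> b

CYK table (by increasing span):
  T[0,0] 'b' = {A,T1}  orig:{A}
  T[1,1] 'b' = {A,T1}  orig:{A}
  T[2,2] 'a' = {T0}  orig:{}
  T[0,1] 'bb' = {S}
  T[1,2] 'ba' = {B}
  T[0,2] 'bba' = {S}

S ∈ T[0,2] ⇒ YES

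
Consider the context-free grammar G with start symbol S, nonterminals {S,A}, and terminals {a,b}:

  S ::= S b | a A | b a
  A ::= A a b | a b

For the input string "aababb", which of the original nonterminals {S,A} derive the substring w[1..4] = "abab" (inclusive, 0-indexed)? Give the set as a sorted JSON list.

Convert to CNF:
  S -> S T1 | T0 A | T1 T0
  A -> A X2 | T0 T1
  T0 -> a
  T1 -> b
  X2 -> T0 T1

CYK table (by increasing span) (cells [i..j] with 1 ≤ i ≤ j ≤ 4 only):
  T[1,1] 'a' = {T0}  orig:{}
  T[2,2] 'b' = {T1}  orig:{}
  T[3,3] 'a' = {T0}  orig:{}
  T[4,4] 'b' = {T1}  orig:{}
  T[1,2] 'ab' = {A,X2}  orig:{A}
  T[2,3] 'ba' = {S}
  T[3,4] 'ab' = {A,X2}  orig:{A}
  T[1,3] 'aba' = ∅
  T[2,4] 'bab' = {S}
  T[1,4] 'abab' = {A}

Original NTs in T[1,4] deriving "abab": ["A"]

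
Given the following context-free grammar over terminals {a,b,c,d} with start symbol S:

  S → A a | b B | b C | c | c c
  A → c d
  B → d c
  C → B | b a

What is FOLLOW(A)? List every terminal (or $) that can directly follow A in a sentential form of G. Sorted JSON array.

FIRST sets, iterate to fixpoint:
iter 1:
  A via A→c d: +{c}
  B via B→d c: +{d}
  C via C→B: +{d}
  C via C→b a: +{b}
  S via S→A a: +{c}
  S via S→b B: +{b}
  S: {b,c}  A: {c}  B: {d}  C: {b,d}
iter 2: (no change)
  S: {b,c}  A: {c}  B: {d}  C: {b,d}

Compute FOLLOW by fixpoint:
initialize: $ ∈ FOLLOW(S)
iter 1:
  S→A a: FOLLOW(A) ⊇ FIRST(a) = {a}; new: +{a}
  S→b B: FOLLOW(B) ⊇ FOLLOW(S) ⊇ {$}; new: +{$}
  S→b C: FOLLOW(C) ⊇ FOLLOW(S) ⊇ {$}; new: +{$}
  FOLLOW(S)={$}  FOLLOW(A)={a}  FOLLOW(B)={$}  FOLLOW(C)={$}
iter 2: done
  FOLLOW(S)={$}  FOLLOW(A)={a}  FOLLOW(B)={$}  FOLLOW(C)={$}

FOLLOW(A) = ["a"]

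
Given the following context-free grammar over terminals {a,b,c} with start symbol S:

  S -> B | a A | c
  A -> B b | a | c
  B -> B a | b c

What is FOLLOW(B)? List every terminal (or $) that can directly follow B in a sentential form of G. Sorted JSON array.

FIRST sets, iterate to fixpoint:
[1]
  A via A→a: +{a}
  A via A→c: +{c}
  B via B→b c: +{b}
  S via S→B: +{b}
  S via S→a A: +{a}
  S via S→c: +{c}
  FIRST[S]={a,b,c}  FIRST[A]={a,c}  FIRST[B]={b}
[2]
  A via A→B b: +{b}
  FIRST[S]={a,b,c}  FIRST[A]={a,b,c}  FIRST[B]={b}
[3] — fixpoint
  FIRST[S]={a,b,c}  FIRST[A]={a,b,c}  FIRST[B]={b}

FOLLOW iteration:
initialize: $ ∈ FOLLOW(S)
[1]
  A→B b: FOLLOW(B) ⊇ FIRST(b) = {b}; new: +{b}
  B→B a: FOLLOW(B) ⊇ FIRST(a) = {a}; new: +{a}
  S→B: FOLLOW(B) ⊇ FOLLOW(S) ⊇ {$}; new: +{$}
  S→a A: FOLLOW(A) ⊇ FOLLOW(S) ⊇ {$}; new: +{$}
  FOLLOW[S]={$}  FOLLOW[A]={$}  FOLLOW[B]={$,a,b}
[2] — fixpoint
  FOLLOW[S]={$}  FOLLOW[A]={$}  FOLLOW[B]={$,a,b}

FOLLOW(B) = ["$", "a", "b"]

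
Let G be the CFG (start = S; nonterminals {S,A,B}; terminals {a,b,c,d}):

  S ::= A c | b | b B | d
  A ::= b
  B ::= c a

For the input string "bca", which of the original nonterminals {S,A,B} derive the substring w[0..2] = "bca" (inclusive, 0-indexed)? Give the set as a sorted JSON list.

CNF form of G:
  S -> A T0 | T2 B | b | d
  A -> b
  B -> T0 T1
  T0 -> c
  T1 -> a
  T2 -> b

Fill CYK table bottom-up, restricted to cells inside w[0..2]:
  cell(0,0) b: {A,S,T2}  orig:{A,S}
  cell(1,1) c: {T0}  orig:{}
  cell(2,2) a: {T1}  orig:{}
  cell(0,1) bc: {S}
  cell(1,2) ca: {B}
  cell(0,2) bca: {S}

Original NTs in T[0,2] deriving "bca": ["S"]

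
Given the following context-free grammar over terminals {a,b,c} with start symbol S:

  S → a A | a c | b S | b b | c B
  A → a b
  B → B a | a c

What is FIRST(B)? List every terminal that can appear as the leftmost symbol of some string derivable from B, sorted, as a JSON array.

FIRST sets, iterate to fixpoint:
pass 1:
  A via A→a b: +{a}
  B via B→a c: +{a}
  S via S→a A: +{a}
  S via S→b S: +{b}
  S via S→c B: +{c}
  S: {a,b,c}  A: {a}  B: {a}
pass 2: — fixpoint
  S: {a,b,c}  A: {a}  B: {a}

FIRST(B) = ["a"]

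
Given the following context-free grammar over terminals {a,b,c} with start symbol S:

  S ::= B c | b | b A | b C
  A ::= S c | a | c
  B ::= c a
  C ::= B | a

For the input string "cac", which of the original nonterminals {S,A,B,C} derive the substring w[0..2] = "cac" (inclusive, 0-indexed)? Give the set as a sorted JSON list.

CNF form of G:
  S -> B T0 | T2 A | T2 C | b
  A -> S T0 | a | c
  B -> T0 T1
  C -> T0 T1 | a
  T0 -> c
  T1 -> a
  T2 -> b

Fill CYK table bottom-up (cells [i..j] with 0 ≤ i ≤ j ≤ 2 only):
  T[0,0] 'c' = {A,T0}  orig:{A}
  T[1,1] 'a' = {A,C,T1}  orig:{A,C}
  T[2,2] 'c' = {A,T0}  orig:{A}
  T[0,1] 'ca' = {B,C}
  T[1,2] 'ac' = ∅
  T[0,2] 'cac' = {S}

Original NTs in T[0,2] deriving "cac": ["S"]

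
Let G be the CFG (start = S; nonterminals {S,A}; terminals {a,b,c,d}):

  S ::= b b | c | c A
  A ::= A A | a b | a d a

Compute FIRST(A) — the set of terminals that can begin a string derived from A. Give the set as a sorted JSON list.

FIRST iteration:
iter 1:
  A via A→a b: +{a}
  S via S→b b: +{b}
  S via S→c: +{c}
  FIRST[S]={b,c}  FIRST[A]={a}
iter 2: done
  FIRST[S]={b,c}  FIRST[A]={a}

FIRST(A) = ["a"]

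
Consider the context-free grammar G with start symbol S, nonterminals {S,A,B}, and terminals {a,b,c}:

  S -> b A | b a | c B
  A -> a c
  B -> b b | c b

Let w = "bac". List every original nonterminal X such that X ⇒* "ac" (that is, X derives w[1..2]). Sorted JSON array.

CNF form of G:
  S -> T1 B | T2 A | T2 T0
  A -> T0 T1
  B -> T1 T2 | T2 T2
  T0 -> a
  T1 -> c
  T2 -> b

CYK fill, restricted to cells inside w[1..2]:
  cell(1,1) a: {T0}  orig:{}
  cell(2,2) c: {T1}  orig:{}
  cell(1,2) ac: {A}

Original NTs in T[1,2] deriving "ac": ["A"]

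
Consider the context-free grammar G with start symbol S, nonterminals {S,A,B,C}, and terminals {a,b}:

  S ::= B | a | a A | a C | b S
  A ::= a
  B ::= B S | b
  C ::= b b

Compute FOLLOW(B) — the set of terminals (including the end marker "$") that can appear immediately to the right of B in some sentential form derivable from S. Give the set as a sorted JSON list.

Compute FIRST by fixpoint:
pass 1:
  A via A→a: +{a}
  B via B→b: +{b}
  C via C→b b: +{b}
  S via S→B: +{b}
  S via S→a: +{a}
  FIRST[S]={a,b}  FIRST[A]={a}  FIRST[B]={b}  FIRST[C]={b}
pass 2: done
  FIRST[S]={a,b}  FIRST[A]={a}  FIRST[B]={b}  FIRST[C]={b}

Compute FOLLOW by fixpoint:
FOLLOW(S) := {$}
iter 1:
  B→B S: FOLLOW(B) ⊇ FIRST(S) = {a,b}; new: +{a,b}
  B→B S: FOLLOW(S) ⊇ FOLLOW(B) ⊇ {a,b}; new: +{a,b}
  S→B: FOLLOW(B) ⊇ FOLLOW(S) ⊇ {$,a,b}; new: +{$}
  S→a A: FOLLOW(A) ⊇ FOLLOW(S) ⊇ {$,a,b}; new: +{$,a,b}
  S→a C: FOLLOW(C) ⊇ FOLLOW(S) ⊇ {$,a,b}; new: +{$,a,b}
  S: {$,a,b}  A: {$,a,b}  B: {$,a,b}  C: {$,a,b}
iter 2: done
  S: {$,a,b}  A: {$,a,b}  B: {$,a,b}  C: {$,a,b}

FOLLOW(B) = ["$", "a", "b"]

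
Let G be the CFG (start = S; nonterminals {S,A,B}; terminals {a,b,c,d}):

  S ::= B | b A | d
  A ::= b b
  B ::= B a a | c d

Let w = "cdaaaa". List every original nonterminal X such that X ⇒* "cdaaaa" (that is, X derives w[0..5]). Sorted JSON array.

Convert to CNF:
  S -> B X5 | T0 A | T2 T3 | d
  A -> T0 T0
  B -> B X4 | T2 T3
  T0 -> b
  T1 -> a
  T2 -> c
  T3 -> d
  X4 -> T1 T1
  X5 -> T1 T1

Fill CYK table bottom-up, restricted to cells inside w[0..5]:
  [0..0]={T2}  "c"  orig:{}
  [1..1]={S,T3}  "d"  orig:{S}
  [2..2]={T1}  "a"  orig:{}
  [3..3]={T1}  "a"  orig:{}
  [4..4]={T1}  "a"  orig:{}
  [5..5]={T1}  "a"  orig:{}
  [0..1]={B,S}  "cd"
  [1..2]=∅  "da"
  [2..3]={X4,X5}  "aa"  orig:{}
  [3..4]={X4,X5}  "aa"  orig:{}
  [4..5]={X4,X5}  "aa"  orig:{}
  [0..2]=∅  "cda"
  [1..3]=∅  "daa"
  [2..4]=∅  "aaa"
  [3..5]=∅  "aaa"
  [0..3]={B,S}  "cdaa"
  [1..4]=∅  "daaa"
  [2..5]=∅  "aaaa"
  [0..4]=∅  "cdaaa"
  [1..5]=∅  "daaaa"
  [0..5]={B,S}  "cdaaaa"

Original NTs in T[0,5] deriving "cdaaaa": ["B", "S"]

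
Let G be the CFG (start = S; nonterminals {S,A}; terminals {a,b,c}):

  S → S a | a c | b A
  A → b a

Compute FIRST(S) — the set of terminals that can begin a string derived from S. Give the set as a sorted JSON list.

FIRST iteration:
iter 1:
  A via A→b a: +{b}
  S via S→a c: +{a}
  S via S→b A: +{b}
  FIRST[S]={a,b}  FIRST[A]={b}
iter 2: — fixpoint
  FIRST[S]={a,b}  FIRST[A]={b}

FIRST(S) = ["a", "b"]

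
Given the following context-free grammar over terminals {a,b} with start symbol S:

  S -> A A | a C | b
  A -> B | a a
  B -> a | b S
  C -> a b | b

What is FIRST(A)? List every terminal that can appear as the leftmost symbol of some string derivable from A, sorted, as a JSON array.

FIRST sets, iterate to fixpoint:
[1]
  A via A→a a: +{a}
  B via B→a: +{a}
  B via B→b S: +{b}
  C via C→a b: +{a}
  C via C→b: +{b}
  S via S→A A: +{a}
  S via S→b: +{b}
  S: {a,b}  A: {a}  B: {a,b}  C: {a,b}
[2]
  A via A→B: +{b}
  S: {a,b}  A: {a,b}  B: {a,b}  C: {a,b}
[3] (stable)
  S: {a,b}  A: {a,b}  B: {a,b}  C: {a,b}

FIRST(A) = ["a", "b"]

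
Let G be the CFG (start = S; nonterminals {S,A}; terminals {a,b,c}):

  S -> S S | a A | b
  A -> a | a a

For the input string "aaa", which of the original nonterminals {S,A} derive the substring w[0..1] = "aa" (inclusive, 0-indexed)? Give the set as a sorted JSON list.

Convert to CNF:
  S -> S S | T0 A | b
  A -> T0 T0 | a
  T0 -> a

Fill CYK table bottom-up, restricted to cells inside w[0..1]:
  T[0,0] 'a' = {A,T0}  orig:{A}
  T[1,1] 'a' = {A,T0}  orig:{A}
  T[0,1] 'aa' = {A,S}

Original NTs in T[0,1] deriving "aa": ["A", "S"]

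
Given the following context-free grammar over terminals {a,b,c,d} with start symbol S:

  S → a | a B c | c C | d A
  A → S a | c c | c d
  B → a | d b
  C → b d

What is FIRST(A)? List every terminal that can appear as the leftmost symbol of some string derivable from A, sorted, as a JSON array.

FIRST iteration:
pass 1:
  A via A→c c: +{c}
  B via B→a: +{a}
  B via B→d b: +{d}
  C via C→b d: +{b}
  S via S→a: +{a}
  S via S→c C: +{c}
  S via S→d A: +{d}
  S: {a,c,d}  A: {c}  B: {a,d}  C: {b}
pass 2:
  A via A→S a: +{a,d}
  S: {a,c,d}  A: {a,c,d}  B: {a,d}  C: {b}
pass 3: done
  S: {a,c,d}  A: {a,c,d}  B: {a,d}  C: {b}

FIRST(A) = ["a", "c", "d"]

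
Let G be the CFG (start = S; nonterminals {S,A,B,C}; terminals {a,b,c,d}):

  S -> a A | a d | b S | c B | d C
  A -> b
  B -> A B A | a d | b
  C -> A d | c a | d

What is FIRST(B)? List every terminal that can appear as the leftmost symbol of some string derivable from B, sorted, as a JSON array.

FIRST sets, iterate to fixpoint:
iter 1:
  A via A→b: +{b}
  B via B→A B A: +{b}
  B via B→a d: +{a}
  C via C→A d: +{b}
  C via C→c a: +{c}
  C via C→d: +{d}
  S via S→a A: +{a}
  S via S→b S: +{b}
  S via S→c B: +{c}
  S via S→d C: +{d}
  FIRST[S]={a,b,c,d}  FIRST[A]={b}  FIRST[B]={a,b}  FIRST[C]={b,c,d}
iter 2: (stable)
  FIRST[S]={a,b,c,d}  FIRST[A]={b}  FIRST[B]={a,b}  FIRST[C]={b,c,d}

FIRST(B) = ["a", "b"]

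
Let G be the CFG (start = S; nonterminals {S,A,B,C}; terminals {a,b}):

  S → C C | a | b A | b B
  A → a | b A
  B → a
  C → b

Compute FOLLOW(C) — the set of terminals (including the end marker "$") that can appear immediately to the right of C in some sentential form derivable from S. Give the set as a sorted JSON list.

Compute FIRST by fixpoint:
[1]
  A via A→a: +{a}
  A via A→b A: +{b}
  B via B→a: +{a}
  C via C→b: +{b}
  S via S→C C: +{b}
  S via S→a: +{a}
  FIRST[S]={a,b}  FIRST[A]={a,b}  FIRST[B]={a}  FIRST[C]={b}
[2] (no change)
  FIRST[S]={a,b}  FIRST[A]={a,b}  FIRST[B]={a}  FIRST[C]={b}

Compute FOLLOW by fixpoint:
FOLLOW(S) := {$}
round 1:
  S→C C: FOLLOW(C) ⊇ FIRST(C) = {b}; new: +{b}
  S→C C: FOLLOW(C) ⊇ FOLLOW(S) ⊇ {$}; new: +{$}
  S→b A: FOLLOW(A) ⊇ FOLLOW(S) ⊇ {$}; new: +{$}
  S→b B: FOLLOW(B) ⊇ FOLLOW(S) ⊇ {$}; new: +{$}
  FOLLOW(S)={$}  FOLLOW(A)={$}  FOLLOW(B)={$}  FOLLOW(C)={$,b}
round 2: done
  FOLLOW(S)={$}  FOLLOW(A)={$}  FOLLOW(B)={$}  FOLLOW(C)={$,b}

FOLLOW(C) = ["$", "b"]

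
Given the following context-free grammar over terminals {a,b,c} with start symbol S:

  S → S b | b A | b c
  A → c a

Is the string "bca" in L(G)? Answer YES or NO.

Convert to CNF:
  S -> S T2 | T2 A | T2 T0
  A -> T0 T1
  T0 -> c
  T1 -> a
  T2 -> b

Fill CYK table bottom-up:
  cell(0,0) b: {T2}  orig:{}
  cell(1,1) c: {T0}  orig:{}
  cell(2,2) a: {T1}  orig:{}
  cell(0,1) bc: {S}
  cell(1,2) ca: {A}
  cell(0,2) bca: {S}

S ∈ T[0,2] ⇒ YES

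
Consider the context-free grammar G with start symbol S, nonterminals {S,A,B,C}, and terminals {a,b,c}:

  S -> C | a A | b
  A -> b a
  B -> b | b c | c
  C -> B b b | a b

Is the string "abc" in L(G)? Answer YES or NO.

CNF form of G:
  S -> B X4 | T1 A | T1 T0 | b
  A -> T0 T1
  B -> T0 T2 | b | c
  C -> B X3 | T1 T0
  T0 -> b
  T1 -> a
  T2 -> c
  X3 -> T0 T0
  X4 -> T0 T0

Fill CYK table bottom-up:
  cell(0,0) a: {T1}  orig:{}
  cell(1,1) b: {B,S,T0}  orig:{B,S}
  cell(2,2) c: {B,T2}  orig:{B}
  cell(0,1) ab: {C,S}
  cell(1,2) bc: {B}
  cell(0,2) abc: ∅

S ∉ T[0,2] ⇒ NO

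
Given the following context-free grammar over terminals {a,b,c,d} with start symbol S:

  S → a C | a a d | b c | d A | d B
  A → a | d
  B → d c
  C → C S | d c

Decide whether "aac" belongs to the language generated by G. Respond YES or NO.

Convert to CNF:
  S -> T0 A | T0 B | T2 C | T2 X4 | T3 T1
  A -> a | d
  B -> T0 T1
  C -> C S | T0 T1
  T0 -> d
  T1 -> c
  T2 -> a
  T3 -> b
  X4 -> T2 T0

CYK table (by increasing span):
  cell(0,0) a: {A,T2}  orig:{A}
  cell(1,1) a: {A,T2}  orig:{A}
  cell(2,2) c: {T1}  orig:{}
  cell(0,1) aa: ∅
  cell(1,2) ac: ∅
  cell(0,2) aac: ∅

S ∉ T[0,2] ⇒ NO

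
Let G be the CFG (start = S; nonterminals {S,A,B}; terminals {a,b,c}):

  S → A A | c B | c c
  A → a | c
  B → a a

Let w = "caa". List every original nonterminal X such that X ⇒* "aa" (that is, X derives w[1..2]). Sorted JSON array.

Convert to CNF:
  S -> A A | T1 B | T1 T1
  A -> a | c
  B -> T0 T0
  T0 -> a
  T1 -> c

CYK fill — only the sub-triangle for w[1..2]:
  [1..1]={A,T0}  "a"  orig:{A}
  [2..2]={A,T0}  "a"  orig:{A}
  [1..2]={B,S}  "aa"

Original NTs in T[1,2] deriving "aa": ["B", "S"]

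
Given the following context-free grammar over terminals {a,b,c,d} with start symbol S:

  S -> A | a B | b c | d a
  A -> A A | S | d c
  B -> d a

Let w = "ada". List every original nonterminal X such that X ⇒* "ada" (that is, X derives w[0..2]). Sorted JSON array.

Convert to CNF:
  S -> A A | T0 B | T1 T2 | T3 T0 | T3 T2
  A -> A A | T0 B | T1 T2 | T3 T0 | T3 T2
  B -> T3 T0
  T0 -> a
  T1 -> b
  T2 -> c
  T3 -> d

Fill CYK table bottom-up (cells [i..j] with 0 ≤ i ≤ j ≤ 2 only):
  T[0,0] 'a' = {T0}  orig:{}
  T[1,1] 'd' = {T3}  orig:{}
  T[2,2] 'a' = {T0}  orig:{}
  T[0,1] 'ad' = ∅
  T[1,2] 'da' = {A,B,S}
  T[0,2] 'ada' = {A,S}

Original NTs in T[0,2] deriving "ada": ["A", "S"]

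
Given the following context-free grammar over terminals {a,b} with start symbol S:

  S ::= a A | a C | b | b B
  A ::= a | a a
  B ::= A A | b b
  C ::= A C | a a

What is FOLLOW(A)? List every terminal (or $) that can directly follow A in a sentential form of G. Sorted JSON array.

FIRST sets, iterate to fixpoint:
[1]
  A via A→a: +{a}
  B via B→A A: +{a}
  B via B→b b: +{b}
  C via C→A C: +{a}
  S via S→a A: +{a}
  S via S→b: +{b}
  S: {a,b}  A: {a}  B: {a,b}  C: {a}
[2] — fixpoint
  S: {a,b}  A: {a}  B: {a,b}  C: {a}

Compute FOLLOW by fixpoint:
FOLLOW(S) := {$}
iter 1:
  B→A A: FOLLOW(A) ⊇ FIRST(A) = {a}; new: +{a}
  S→a A: FOLLOW(A) ⊇ FOLLOW(S) ⊇ {$}; new: +{$}
  S→a C: FOLLOW(C) ⊇ FOLLOW(S) ⊇ {$}; new: +{$}
  S→b B: FOLLOW(B) ⊇ FOLLOW(S) ⊇ {$}; new: +{$}
  FOLLOW[S]={$}  FOLLOW[A]={$,a}  FOLLOW[B]={$}  FOLLOW[C]={$}
iter 2: done
  FOLLOW[S]={$}  FOLLOW[A]={$,a}  FOLLOW[B]={$}  FOLLOW[C]={$}

FOLLOW(A) = ["$", "a"]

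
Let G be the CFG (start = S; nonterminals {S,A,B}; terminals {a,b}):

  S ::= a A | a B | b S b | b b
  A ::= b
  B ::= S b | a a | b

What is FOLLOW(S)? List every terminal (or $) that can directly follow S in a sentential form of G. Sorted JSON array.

Compute FIRST by fixpoint:
round 1:
  A via A→b: +{b}
  B via B→a a: +{a}
  B via B→b: +{b}
  S via S→a A: +{a}
  S via S→b S b: +{b}
  FIRST[S]={a,b}  FIRST[A]={b}  FIRST[B]={a,b}
round 2: done
  FIRST[S]={a,b}  FIRST[A]={b}  FIRST[B]={a,b}

Compute FOLLOW by fixpoint:
initialize: $ ∈ FOLLOW(S)
round 1:
  B→S b: FOLLOW(S) ⊇ FIRST(b) = {b}; new: +{b}
  S→a A: FOLLOW(A) ⊇ FOLLOW(S) ⊇ {$,b}; new: +{$,b}
  S→a B: FOLLOW(B) ⊇ FOLLOW(S) ⊇ {$,b}; new: +{$,b}
  FOLLOW[S]={$,b}  FOLLOW[A]={$,b}  FOLLOW[B]={$,b}
round 2: done
  FOLLOW[S]={$,b}  FOLLOW[A]={$,b}  FOLLOW[B]={$,b}

FOLLOW(S) = ["$", "b"]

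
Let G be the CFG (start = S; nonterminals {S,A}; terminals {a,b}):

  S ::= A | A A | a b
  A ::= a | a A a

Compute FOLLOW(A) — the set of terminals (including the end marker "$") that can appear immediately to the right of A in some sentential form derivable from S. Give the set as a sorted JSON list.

FIRST iteration:
iter 1:
  A via A→a: +{a}
  S via S→A: +{a}
  FIRST[S]={a}  FIRST[A]={a}
iter 2: (no change)
  FIRST[S]={a}  FIRST[A]={a}

FOLLOW iteration:
seed FOLLOW(S) with $
round 1:
  A→a A a: FOLLOW(A) ⊇ FIRST(a) = {a}; new: +{a}
  S→A: FOLLOW(A) ⊇ FOLLOW(S) ⊇ {$}; new: +{$}
  FOLLOW(S)={$}  FOLLOW(A)={$,a}
round 2: done
  FOLLOW(S)={$}  FOLLOW(A)={$,a}

FOLLOW(A) = ["$", "a"]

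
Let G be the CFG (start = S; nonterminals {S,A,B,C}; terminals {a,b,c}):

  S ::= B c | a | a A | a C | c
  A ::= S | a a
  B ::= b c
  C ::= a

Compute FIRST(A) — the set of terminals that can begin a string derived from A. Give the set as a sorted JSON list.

FIRST iteration:
round 1:
  A via A→a a: +{a}
  B via B→b c: +{b}
  C via C→a: +{a}
  S via S→B c: +{b}
  S via S→a: +{a}
  S via S→c: +{c}
  FIRST(S)={a,b,c}  FIRST(A)={a}  FIRST(B)={b}  FIRST(C)={a}
round 2:
  A via A→S: +{b,c}
  FIRST(S)={a,b,c}  FIRST(A)={a,b,c}  FIRST(B)={b}  FIRST(C)={a}
round 3: (stable)
  FIRST(S)={a,b,c}  FIRST(A)={a,b,c}  FIRST(B)={b}  FIRST(C)={a}

FIRST(A) = ["a", "b", "c"]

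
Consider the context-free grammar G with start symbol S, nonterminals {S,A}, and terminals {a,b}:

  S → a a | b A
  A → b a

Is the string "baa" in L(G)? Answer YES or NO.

Convert to CNF:
  S -> T0 A | T1 T1
  A -> T0 T1
  T0 -> b
  T1 -> a

CYK table (by increasing span):
  T[0,0] 'b' = {T0}  orig:{}
  T[1,1] 'a' = {T1}  orig:{}
  T[2,2] 'a' = {T1}  orig:{}
  T[0,1] 'ba' = {A}
  T[1,2] 'aa' = {S}
  T[0,2] 'baa' = ∅

S ∉ T[0,2] ⇒ NO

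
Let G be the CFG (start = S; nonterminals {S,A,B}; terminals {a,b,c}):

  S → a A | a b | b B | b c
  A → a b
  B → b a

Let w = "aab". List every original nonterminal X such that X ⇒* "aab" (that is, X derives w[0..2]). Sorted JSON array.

Convert to CNF:
  S -> T0 A | T0 T1 | T1 B | T1 T2
  A -> T0 T1
  B -> T1 T0
  T0 -> a
  T1 -> b
  T2 -> c

CYK fill, restricted to cells inside w[0..2]:
  cell(0,0) a: {T0}  orig:{}
  cell(1,1) a: {T0}  orig:{}
  cell(2,2) b: {T1}  orig:{}
  cell(0,1) aa: ∅
  cell(1,2) ab: {A,S}
  cell(0,2) aab: {S}

Original NTs in T[0,2] deriving "aab": ["S"]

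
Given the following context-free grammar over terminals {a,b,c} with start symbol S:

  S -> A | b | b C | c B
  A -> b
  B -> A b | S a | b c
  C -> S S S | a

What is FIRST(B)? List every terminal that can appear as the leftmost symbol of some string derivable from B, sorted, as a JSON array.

FIRST sets, iterate to fixpoint:
[1]
  A via A→b: +{b}
  B via B→A b: +{b}
  C via C→a: +{a}
  S via S→A: +{b}
  S via S→c B: +{c}
  FIRST[S]={b,c}  FIRST[A]={b}  FIRST[B]={b}  FIRST[C]={a}
[2]
  B via B→S a: +{c}
  C via C→S S S: +{b,c}
  FIRST[S]={b,c}  FIRST[A]={b}  FIRST[B]={b,c}  FIRST[C]={a,b,c}
[3] — fixpoint
  FIRST[S]={b,c}  FIRST[A]={b}  FIRST[B]={b,c}  FIRST[C]={a,b,c}

FIRST(B) = ["b", "c"]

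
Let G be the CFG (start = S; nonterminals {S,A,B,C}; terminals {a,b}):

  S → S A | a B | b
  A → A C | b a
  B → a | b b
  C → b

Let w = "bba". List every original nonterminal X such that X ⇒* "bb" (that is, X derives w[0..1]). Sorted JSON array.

CNF form of G:
  S -> S A | T1 B | b
  A -> A C | T0 T1
  B -> T0 T0 | a
  C -> b
  T0 -> b
  T1 -> a

CYK table (by increasing span) — only the sub-triangle for w[0..1]:
  [0..0]={C,S,T0}  "b"  orig:{C,S}
  [1..1]={C,S,T0}  "b"  orig:{C,S}
  [0..1]={B}  "bb"

Original NTs in T[0,1] deriving "bb": ["B"]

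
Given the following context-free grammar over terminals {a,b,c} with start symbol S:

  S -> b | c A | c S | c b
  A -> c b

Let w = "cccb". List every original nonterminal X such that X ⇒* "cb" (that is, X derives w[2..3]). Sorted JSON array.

Convert to CNF:
  S -> T0 A | T0 S | T0 T1 | b
  A -> T0 T1
  T0 -> c
  T1 -> b

CYK table (by increasing span) (cells [i..j] with 2 ≤ i ≤ j ≤ 3 only):
  cell(2,2) c: {T0}  orig:{}
  cell(3,3) b: {S,T1}  orig:{S}
  cell(2,3) cb: {A,S}

Original NTs in T[2,3] deriving "cb": ["A", "S"]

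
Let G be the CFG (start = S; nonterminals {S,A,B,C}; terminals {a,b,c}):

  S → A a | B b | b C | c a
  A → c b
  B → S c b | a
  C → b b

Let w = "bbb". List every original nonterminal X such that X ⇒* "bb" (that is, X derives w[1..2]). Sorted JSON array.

CNF form of G:
  S -> A T2 | B T1 | T0 T2 | T1 C
  A -> T0 T1
  B -> S X3 | a
  C -> T1 T1
  T0 -> c
  T1 -> b
  T2 -> a
  X3 -> T0 T1

CYK fill (cells [i..j] with 1 ≤ i ≤ j ≤ 2 only):
  T[1,1] 'b' = {T1}  orig:{}
  T[2,2] 'b' = {T1}  orig:{}
  T[1,2] 'bb' = {C}

Original NTs in T[1,2] deriving "bb": ["C"]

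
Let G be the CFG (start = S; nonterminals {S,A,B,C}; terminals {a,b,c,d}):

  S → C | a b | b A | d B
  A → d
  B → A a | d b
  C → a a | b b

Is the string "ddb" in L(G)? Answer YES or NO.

Convert to CNF:
  S -> T0 T0 | T0 T2 | T1 B | T2 A | T2 T2
  A -> d
  B -> A T0 | T1 T2
  C -> T0 T0 | T2 T2
  T0 -> a
  T1 -> d
  T2 -> b

CYK fill:
  [0..0]={A,T1}  "d"  orig:{A}
  [1..1]={A,T1}  "d"  orig:{A}
  [2..2]={T2}  "b"  orig:{}
  [0..1]=∅  "dd"
  [1..2]={B}  "db"
  [0..2]={S}  "ddb"

S ∈ T[0,2] ⇒ YES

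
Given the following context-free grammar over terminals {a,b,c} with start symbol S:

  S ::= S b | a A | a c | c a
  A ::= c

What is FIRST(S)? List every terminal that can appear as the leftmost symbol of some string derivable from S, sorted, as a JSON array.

Compute FIRST by fixpoint:
[1]
  A via A→c: +{c}
  S via S→a A: +{a}
  S via S→c a: +{c}
  FIRST[S]={a,c}  FIRST[A]={c}
[2] (no change)
  FIRST[S]={a,c}  FIRST[A]={c}

FIRST(S) = ["a", "c"]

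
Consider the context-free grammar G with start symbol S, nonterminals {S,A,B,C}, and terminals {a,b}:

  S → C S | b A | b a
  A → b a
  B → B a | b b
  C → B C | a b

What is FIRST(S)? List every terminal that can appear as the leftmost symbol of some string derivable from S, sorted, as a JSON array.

Compute FIRST by fixpoint:
round 1:
  A via A→b a: +{b}
  B via B→b b: +{b}
  C via C→B C: +{b}
  C via C→a b: +{a}
  S via S→C S: +{a,b}
  FIRST(S)={a,b}  FIRST(A)={b}  FIRST(B)={b}  FIRST(C)={a,b}
round 2: (no change)
  FIRST(S)={a,b}  FIRST(A)={b}  FIRST(B)={b}  FIRST(C)={a,b}

FIRST(S) = ["a", "b"]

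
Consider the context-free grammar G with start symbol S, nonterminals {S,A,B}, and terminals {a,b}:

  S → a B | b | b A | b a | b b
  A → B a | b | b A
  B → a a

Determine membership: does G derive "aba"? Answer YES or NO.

Convert to CNF:
  S -> T0 B | T1 A | T1 T0 | T1 T1 | b
  A -> B T0 | T1 A | b
  B -> T0 T0
  T0 -> a
  T1 -> b

Fill CYK table bottom-up:
  cell(0,0) a: {T0}  orig:{}
  cell(1,1) b: {A,S,T1}  orig:{A,S}
  cell(2,2) a: {T0}  orig:{}
  cell(0,1) ab: ∅
  cell(1,2) ba: {S}
  cell(0,2) aba: ∅

S ∉ T[0,2] ⇒ NO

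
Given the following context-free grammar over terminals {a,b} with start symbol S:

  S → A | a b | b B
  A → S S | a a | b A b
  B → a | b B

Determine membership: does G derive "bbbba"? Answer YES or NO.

Convert to CNF:
  S -> S S | T0 T0 | T0 T1 | T1 B | T1 X3
  A -> S S | T0 T0 | T1 X2
  B -> T1 B | a
  T0 -> a
  T1 -> b
  X2 -> A T1
  X3 -> A T1

CYK table (by increasing span):
  cell(0,0) b: {T1}  orig:{}
  cell(1,1) b: {T1}  orig:{}
  cell(2,2) b: {T1}  orig:{}
  cell(3,3) b: {T1}  orig:{}
  cell(4,4) a: {B,T0}  orig:{B}
  cell(0,1) bb: ∅
  cell(1,2) bb: ∅
  cell(2,3) bb: ∅
  cell(3,4) ba: {B,S}
  cell(0,2) bbb: ∅
  cell(1,3) bbb: ∅
  cell(2,4) bba: {B,S}
  cell(0,3) bbbb: ∅
  cell(1,4) bbba: {B,S}
  cell(0,4) bbbba: {B,S}

S ∈ T[0,4] ⇒ YES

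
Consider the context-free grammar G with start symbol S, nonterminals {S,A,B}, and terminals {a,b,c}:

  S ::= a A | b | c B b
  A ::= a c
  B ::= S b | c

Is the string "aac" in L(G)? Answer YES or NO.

CNF form of G:
  S -> T0 A | T1 X3 | b
  A -> T0 T1
  B -> S T2 | c
  T0 -> a
  T1 -> c
  T2 -> b
  X3 -> B T2

CYK fill:
  [0..0]={T0}  "a"  orig:{}
  [1..1]={T0}  "a"  orig:{}
  [2..2]={B,T1}  "c"  orig:{B}
  [0..1]=∅  "aa"
  [1..2]={A}  "ac"
  [0..2]={S}  "aac"

S ∈ T[0,2] ⇒ YES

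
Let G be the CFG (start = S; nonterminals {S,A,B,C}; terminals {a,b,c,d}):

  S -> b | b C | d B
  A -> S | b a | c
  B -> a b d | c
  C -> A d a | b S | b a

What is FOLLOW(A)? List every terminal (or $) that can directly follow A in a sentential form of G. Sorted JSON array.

FIRST iteration:
round 1:
  A via A→b a: +{b}
  A via A→c: +{c}
  B via B→a b d: +{a}
  B via B→c: +{c}
  C via C→A d a: +{b,c}
  S via S→b: +{b}
  S via S→d B: +{d}
  S: {b,d}  A: {b,c}  B: {a,c}  C: {b,c}
round 2:
  A via A→S: +{d}
  C via C→A d a: +{d}
  S: {b,d}  A: {b,c,d}  B: {a,c}  C: {b,c,d}
round 3: (no change)
  S: {b,d}  A: {b,c,d}  B: {a,c}  C: {b,c,d}

Compute FOLLOW by fixpoint:
FOLLOW(S) := {$}
round 1:
  C→A d a: FOLLOW(A) ⊇ FIRST(d) = {d}; new: +{d}
  S→b C: FOLLOW(C) ⊇ FOLLOW(S) ⊇ {$}; new: +{$}
  S→d B: FOLLOW(B) ⊇ FOLLOW(S) ⊇ {$}; new: +{$}
  FOLLOW[S]={$}  FOLLOW[A]={d}  FOLLOW[B]={$}  FOLLOW[C]={$}
round 2:
  A→S: FOLLOW(S) ⊇ FOLLOW(A) ⊇ {d}; new: +{d}
  S→b C: FOLLOW(C) ⊇ FOLLOW(S) ⊇ {$,d}; new: +{d}
  S→d B: FOLLOW(B) ⊇ FOLLOW(S) ⊇ {$,d}; new: +{d}
  FOLLOW[S]={$,d}  FOLLOW[A]={d}  FOLLOW[B]={$,d}  FOLLOW[C]={$,d}
round 3: (stable)
  FOLLOW[S]={$,d}  FOLLOW[A]={d}  FOLLOW[B]={$,d}  FOLLOW[C]={$,d}

FOLLOW(A) = ["d"]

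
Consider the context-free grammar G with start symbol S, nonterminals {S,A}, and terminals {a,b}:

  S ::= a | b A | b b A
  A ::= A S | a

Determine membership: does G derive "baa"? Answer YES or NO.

CNF form of G:
  S -> T0 A | T0 X1 | a
  A -> A S | a
  T0 -> b
  X1 -> T0 A

CYK table (by increasing span):
  T[0,0] 'b' = {T0}  orig:{}
  T[1,1] 'a' = {A,S}
  T[2,2] 'a' = {A,S}
  T[0,1] 'ba' = {S,X1}  orig:{S}
  T[1,2] 'aa' = {A}
  T[0,2] 'baa' = {S,X1}  orig:{S}

S ∈ T[0,2] ⇒ YES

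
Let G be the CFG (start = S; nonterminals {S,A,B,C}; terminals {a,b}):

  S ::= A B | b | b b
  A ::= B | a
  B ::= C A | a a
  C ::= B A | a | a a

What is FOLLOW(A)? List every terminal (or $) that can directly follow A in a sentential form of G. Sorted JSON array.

FIRST sets, iterate to fixpoint:
round 1:
  A via A→a: +{a}
  B via B→a a: +{a}
  C via C→B A: +{a}
  S via S→A B: +{a}
  S via S→b: +{b}
  FIRST[S]={a,b}  FIRST[A]={a}  FIRST[B]={a}  FIRST[C]={a}
round 2: (stable)
  FIRST[S]={a,b}  FIRST[A]={a}  FIRST[B]={a}  FIRST[C]={a}

FOLLOW sets:
seed FOLLOW(S) with $
[1]
  B→C A: FOLLOW(C) ⊇ FIRST(A) = {a}; new: +{a}
  C→B A: FOLLOW(B) ⊇ FIRST(A) = {a}; new: +{a}
  C→B A: FOLLOW(A) ⊇ FOLLOW(C) ⊇ {a}; new: +{a}
  S→A B: FOLLOW(B) ⊇ FOLLOW(S) ⊇ {$}; new: +{$}
  FOLLOW[S]={$}  FOLLOW[A]={a}  FOLLOW[B]={$,a}  FOLLOW[C]={a}
[2]
  B→C A: FOLLOW(A) ⊇ FOLLOW(B) ⊇ {$,a}; new: +{$}
  FOLLOW[S]={$}  FOLLOW[A]={$,a}  FOLLOW[B]={$,a}  FOLLOW[C]={a}
[3] (no change)
  FOLLOW[S]={$}  FOLLOW[A]={$,a}  FOLLOW[B]={$,a}  FOLLOW[C]={a}

FOLLOW(A) = ["$", "a"]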